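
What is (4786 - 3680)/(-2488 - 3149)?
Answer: -1106/5637 ≈ -0.19620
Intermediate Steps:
(4786 - 3680)/(-2488 - 3149) = 1106/(-5637) = 1106*(-1/5637) = -1106/5637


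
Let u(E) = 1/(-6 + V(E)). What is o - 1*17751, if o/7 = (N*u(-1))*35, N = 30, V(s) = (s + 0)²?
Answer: -19221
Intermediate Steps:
V(s) = s²
u(E) = 1/(-6 + E²)
o = -1470 (o = 7*((30/(-6 + (-1)²))*35) = 7*((30/(-6 + 1))*35) = 7*((30/(-5))*35) = 7*((30*(-⅕))*35) = 7*(-6*35) = 7*(-210) = -1470)
o - 1*17751 = -1470 - 1*17751 = -1470 - 17751 = -19221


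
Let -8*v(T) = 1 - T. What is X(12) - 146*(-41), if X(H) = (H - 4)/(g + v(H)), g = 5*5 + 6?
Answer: 1550438/259 ≈ 5986.3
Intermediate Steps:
g = 31 (g = 25 + 6 = 31)
v(T) = -⅛ + T/8 (v(T) = -(1 - T)/8 = -⅛ + T/8)
X(H) = (-4 + H)/(247/8 + H/8) (X(H) = (H - 4)/(31 + (-⅛ + H/8)) = (-4 + H)/(247/8 + H/8))
X(12) - 146*(-41) = 8*(-4 + 12)/(247 + 12) - 146*(-41) = 8*8/259 + 5986 = 8*(1/259)*8 + 5986 = 64/259 + 5986 = 1550438/259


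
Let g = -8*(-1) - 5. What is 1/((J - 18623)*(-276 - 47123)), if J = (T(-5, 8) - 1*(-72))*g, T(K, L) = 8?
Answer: 1/871335817 ≈ 1.1477e-9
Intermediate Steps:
g = 3 (g = 8 - 5 = 3)
J = 240 (J = (8 - 1*(-72))*3 = (8 + 72)*3 = 80*3 = 240)
1/((J - 18623)*(-276 - 47123)) = 1/((240 - 18623)*(-276 - 47123)) = 1/(-18383*(-47399)) = 1/871335817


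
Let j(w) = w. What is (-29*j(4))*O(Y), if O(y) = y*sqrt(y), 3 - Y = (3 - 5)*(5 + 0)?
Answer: -1508*sqrt(13) ≈ -5437.2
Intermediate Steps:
Y = 13 (Y = 3 - (3 - 5)*(5 + 0) = 3 - (-2)*5 = 3 - 1*(-10) = 3 + 10 = 13)
O(y) = y**(3/2)
(-29*j(4))*O(Y) = (-29*4)*13**(3/2) = -1508*sqrt(13)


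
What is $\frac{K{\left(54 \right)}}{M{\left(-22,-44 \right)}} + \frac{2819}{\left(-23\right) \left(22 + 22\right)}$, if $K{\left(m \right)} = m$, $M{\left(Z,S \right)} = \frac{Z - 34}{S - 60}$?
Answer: $\frac{690691}{7084} \approx 97.5$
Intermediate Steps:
$M{\left(Z,S \right)} = \frac{-34 + Z}{-60 + S}$
$\frac{K{\left(54 \right)}}{M{\left(-22,-44 \right)}} + \frac{2819}{\left(-23\right) \left(22 + 22\right)} = \frac{54}{\frac{1}{-60 - 44} \left(-34 - 22\right)} + \frac{2819}{\left(-23\right) \left(22 + 22\right)} = \frac{54}{\frac{1}{-104} \left(-56\right)} + \frac{2819}{\left(-23\right) 44} = \frac{54}{\left(- \frac{1}{104}\right) \left(-56\right)} + \frac{2819}{-1012} = \frac{54}{\frac{7}{13}} + 2819 \left(- \frac{1}{1012}\right) = 54 \cdot \frac{13}{7} - \frac{2819}{1012} = \frac{702}{7} - \frac{2819}{1012} = \frac{690691}{7084}$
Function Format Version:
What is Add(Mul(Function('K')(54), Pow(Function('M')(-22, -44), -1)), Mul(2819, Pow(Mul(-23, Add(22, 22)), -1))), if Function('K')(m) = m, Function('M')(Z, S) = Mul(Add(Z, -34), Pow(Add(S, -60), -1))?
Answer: Rational(690691, 7084) ≈ 97.500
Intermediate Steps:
Function('M')(Z, S) = Mul(Pow(Add(-60, S), -1), Add(-34, Z)) (Function('M')(Z, S) = Mul(Add(-34, Z), Pow(Add(-60, S), -1)) = Mul(Pow(Add(-60, S), -1), Add(-34, Z)))
Add(Mul(Function('K')(54), Pow(Function('M')(-22, -44), -1)), Mul(2819, Pow(Mul(-23, Add(22, 22)), -1))) = Add(Mul(54, Pow(Mul(Pow(Add(-60, -44), -1), Add(-34, -22)), -1)), Mul(2819, Pow(Mul(-23, Add(22, 22)), -1))) = Add(Mul(54, Pow(Mul(Pow(-104, -1), -56), -1)), Mul(2819, Pow(Mul(-23, 44), -1))) = Add(Mul(54, Pow(Mul(Rational(-1, 104), -56), -1)), Mul(2819, Pow(-1012, -1))) = Add(Mul(54, Pow(Rational(7, 13), -1)), Mul(2819, Rational(-1, 1012))) = Add(Mul(54, Rational(13, 7)), Rational(-2819, 1012)) = Add(Rational(702, 7), Rational(-2819, 1012)) = Rational(690691, 7084)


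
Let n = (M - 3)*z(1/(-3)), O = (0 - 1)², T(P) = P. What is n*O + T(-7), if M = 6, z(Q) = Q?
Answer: -8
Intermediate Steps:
O = 1 (O = (-1)² = 1)
n = -1 (n = (6 - 3)/(-3) = 3*(-⅓) = -1)
n*O + T(-7) = -1*1 - 7 = -1 - 7 = -8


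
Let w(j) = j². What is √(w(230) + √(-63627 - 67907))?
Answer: √(52900 + I*√131534) ≈ 230.0 + 0.7884*I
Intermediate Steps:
√(w(230) + √(-63627 - 67907)) = √(230² + √(-63627 - 67907)) = √(52900 + √(-131534)) = √(52900 + I*√131534)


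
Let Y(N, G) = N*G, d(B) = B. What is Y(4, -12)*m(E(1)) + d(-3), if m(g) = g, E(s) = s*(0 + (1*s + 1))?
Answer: -99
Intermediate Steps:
E(s) = s*(1 + s) (E(s) = s*(0 + (s + 1)) = s*(0 + (1 + s)) = s*(1 + s))
Y(N, G) = G*N
Y(4, -12)*m(E(1)) + d(-3) = (-12*4)*(1*(1 + 1)) - 3 = -48*2 - 3 = -96 - 3 = -99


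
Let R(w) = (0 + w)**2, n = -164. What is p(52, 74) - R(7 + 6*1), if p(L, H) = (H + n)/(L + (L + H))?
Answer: -15086/89 ≈ -169.51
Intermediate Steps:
R(w) = w**2
p(L, H) = (-164 + H)/(H + 2*L) (p(L, H) = (H - 164)/(L + (L + H)) = (-164 + H)/(L + (H + L)) = (-164 + H)/(H + 2*L))
p(52, 74) - R(7 + 6*1) = (-164 + 74)/(74 + 2*52) - (7 + 6*1)**2 = -90/(74 + 104) - (7 + 6)**2 = -90/178 - 1*13**2 = (1/178)*(-90) - 1*169 = -45/89 - 169 = -15086/89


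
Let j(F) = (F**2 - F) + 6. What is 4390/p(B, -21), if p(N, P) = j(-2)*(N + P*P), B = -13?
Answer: 2195/2568 ≈ 0.85475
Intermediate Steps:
j(F) = 6 + F**2 - F
p(N, P) = 12*N + 12*P**2 (p(N, P) = (6 + (-2)**2 - 1*(-2))*(N + P*P) = (6 + 4 + 2)*(N + P**2) = 12*(N + P**2) = 12*N + 12*P**2)
4390/p(B, -21) = 4390/(12*(-13) + 12*(-21)**2) = 4390/(-156 + 12*441) = 4390/(-156 + 5292) = 4390/5136 = 4390*(1/5136) = 2195/2568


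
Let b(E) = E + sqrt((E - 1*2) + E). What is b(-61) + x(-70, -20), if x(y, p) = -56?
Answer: -117 + 2*I*sqrt(31) ≈ -117.0 + 11.136*I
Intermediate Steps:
b(E) = E + sqrt(-2 + 2*E) (b(E) = E + sqrt((E - 2) + E) = E + sqrt((-2 + E) + E) = E + sqrt(-2 + 2*E))
b(-61) + x(-70, -20) = (-61 + sqrt(-2 + 2*(-61))) - 56 = (-61 + sqrt(-2 - 122)) - 56 = (-61 + sqrt(-124)) - 56 = (-61 + 2*I*sqrt(31)) - 56 = -117 + 2*I*sqrt(31)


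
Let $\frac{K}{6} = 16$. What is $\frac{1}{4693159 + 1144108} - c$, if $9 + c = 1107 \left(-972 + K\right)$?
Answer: $\frac{5660637137848}{5837267} \approx 9.6974 \cdot 10^{5}$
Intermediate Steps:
$K = 96$ ($K = 6 \cdot 16 = 96$)
$c = -969741$ ($c = -9 + 1107 \left(-972 + 96\right) = -9 + 1107 \left(-876\right) = -9 - 969732 = -969741$)
$\frac{1}{4693159 + 1144108} - c = \frac{1}{4693159 + 1144108} - -969741 = \frac{1}{5837267} + 969741 = \frac{5660637137848}{5837267}$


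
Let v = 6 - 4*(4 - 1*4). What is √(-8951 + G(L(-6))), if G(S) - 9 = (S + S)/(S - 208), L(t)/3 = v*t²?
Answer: 8*I*√422510/55 ≈ 94.547*I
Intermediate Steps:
v = 6 (v = 6 - 4*(4 - 4) = 6 - 4*0 = 6 + 0 = 6)
L(t) = 18*t² (L(t) = 3*(6*t²) = 18*t²)
G(S) = 9 + 2*S/(-208 + S) (G(S) = 9 + (S + S)/(S - 208) = 9 + (2*S)/(-208 + S) = 9 + 2*S/(-208 + S))
√(-8951 + G(L(-6))) = √(-8951 + (-1872 + 11*(18*(-6)²))/(-208 + 18*(-6)²)) = √(-8951 + (-1872 + 11*(18*36))/(-208 + 18*36)) = √(-8951 + (-1872 + 11*648)/(-208 + 648)) = √(-8951 + (-1872 + 7128)/440) = √(-8951 + (1/440)*5256) = √(-8951 + 657/55) = √(-491648/55) = 8*I*√422510/55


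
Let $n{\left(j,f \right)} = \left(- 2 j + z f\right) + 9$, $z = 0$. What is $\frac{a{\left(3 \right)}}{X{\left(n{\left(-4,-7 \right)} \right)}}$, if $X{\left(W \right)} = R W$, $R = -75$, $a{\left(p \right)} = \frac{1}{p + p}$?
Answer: $- \frac{1}{7650} \approx -0.00013072$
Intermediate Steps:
$a{\left(p \right)} = \frac{1}{2 p}$
$n{\left(j,f \right)} = 9 - 2 j$ ($n{\left(j,f \right)} = \left(- 2 j + 0 f\right) + 9 = \left(- 2 j + 0\right) + 9 = - 2 j + 9 = 9 - 2 j$)
$X{\left(W \right)} = - 75 W$
$\frac{a{\left(3 \right)}}{X{\left(n{\left(-4,-7 \right)} \right)}} = \frac{\frac{1}{2} \cdot \frac{1}{3}}{\left(-75\right) \left(9 - -8\right)} = \frac{\frac{1}{2} \cdot \frac{1}{3}}{\left(-75\right) \left(9 + 8\right)} = \frac{1}{6 \left(\left(-75\right) 17\right)} = \frac{1}{6 \left(-1275\right)} = \frac{1}{6} \left(- \frac{1}{1275}\right) = - \frac{1}{7650}$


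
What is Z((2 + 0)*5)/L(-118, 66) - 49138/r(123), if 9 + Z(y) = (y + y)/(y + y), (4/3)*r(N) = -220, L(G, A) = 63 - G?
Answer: 8892658/29865 ≈ 297.76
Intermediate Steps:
r(N) = -165 (r(N) = (3/4)*(-220) = -165)
Z(y) = -8 (Z(y) = -9 + (y + y)/(y + y) = -9 + (2*y)/((2*y)) = -9 + (2*y)*(1/(2*y)) = -9 + 1 = -8)
Z((2 + 0)*5)/L(-118, 66) - 49138/r(123) = -8/(63 - 1*(-118)) - 49138/(-165) = -8/(63 + 118) - 49138*(-1/165) = -8/181 + 49138/165 = 8892658/29865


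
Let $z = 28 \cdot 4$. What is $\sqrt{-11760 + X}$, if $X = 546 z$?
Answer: $84 \sqrt{7} \approx 222.24$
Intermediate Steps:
$z = 112$
$X = 61152$ ($X = 546 \cdot 112 = 61152$)
$\sqrt{-11760 + X} = \sqrt{-11760 + 61152} = \sqrt{49392} = 84 \sqrt{7}$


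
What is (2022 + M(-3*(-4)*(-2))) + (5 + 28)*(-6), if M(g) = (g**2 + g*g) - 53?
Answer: 2923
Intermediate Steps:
M(g) = -53 + 2*g**2 (M(g) = (g**2 + g**2) - 53 = 2*g**2 - 53 = -53 + 2*g**2)
(2022 + M(-3*(-4)*(-2))) + (5 + 28)*(-6) = (2022 + (-53 + 2*(-3*(-4)*(-2))**2)) + (5 + 28)*(-6) = (2022 + (-53 + 2*(12*(-2))**2)) + 33*(-6) = (2022 + (-53 + 2*(-24)**2)) - 198 = (2022 + (-53 + 2*576)) - 198 = (2022 + (-53 + 1152)) - 198 = (2022 + 1099) - 198 = 3121 - 198 = 2923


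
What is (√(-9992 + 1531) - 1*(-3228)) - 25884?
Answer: -22656 + I*√8461 ≈ -22656.0 + 91.984*I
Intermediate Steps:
(√(-9992 + 1531) - 1*(-3228)) - 25884 = (√(-8461) + 3228) - 25884 = (I*√8461 + 3228) - 25884 = (3228 + I*√8461) - 25884 = -22656 + I*√8461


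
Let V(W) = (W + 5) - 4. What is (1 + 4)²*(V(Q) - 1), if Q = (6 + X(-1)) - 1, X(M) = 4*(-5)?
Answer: -375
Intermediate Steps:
X(M) = -20
Q = -15 (Q = (6 - 20) - 1 = -14 - 1 = -15)
V(W) = 1 + W (V(W) = (5 + W) - 4 = 1 + W)
(1 + 4)²*(V(Q) - 1) = (1 + 4)²*((1 - 15) - 1) = 5²*(-14 - 1) = 25*(-15) = -375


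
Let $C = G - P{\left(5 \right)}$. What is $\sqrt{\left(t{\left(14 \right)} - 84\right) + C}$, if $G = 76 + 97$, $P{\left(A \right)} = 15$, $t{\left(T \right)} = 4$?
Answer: $\sqrt{78} \approx 8.8318$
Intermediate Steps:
$G = 173$
$C = 158$ ($C = 173 - 15 = 158$)
$\sqrt{\left(t{\left(14 \right)} - 84\right) + C} = \sqrt{\left(4 - 84\right) + 158} = \sqrt{-80 + 158} = \sqrt{78}$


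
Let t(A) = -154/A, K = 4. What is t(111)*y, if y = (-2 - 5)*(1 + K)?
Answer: 5390/111 ≈ 48.559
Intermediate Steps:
y = -35 (y = (-2 - 5)*(1 + 4) = -7*5 = -35)
t(111)*y = -154/111*(-35) = 5390/111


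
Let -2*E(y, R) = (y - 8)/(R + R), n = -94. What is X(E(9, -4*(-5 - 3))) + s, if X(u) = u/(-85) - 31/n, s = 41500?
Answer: 21221608687/511360 ≈ 41500.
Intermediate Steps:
E(y, R) = -(-8 + y)/(4*R) (E(y, R) = -(y - 8)/(2*(R + R)) = -(-8 + y)/(2*(2*R)) = -(-8 + y)*1/(2*R)/2 = -(-8 + y)/(4*R))
X(u) = 31/94 - u/85 (X(u) = u/(-85) - 31/(-94) = u*(-1/85) - 31*(-1/94) = -u/85 + 31/94 = 31/94 - u/85)
X(E(9, -4*(-5 - 3))) + s = (31/94 - (8 - 1*9)/(340*((-4*(-5 - 3))))) + 41500 = (31/94 - (8 - 9)/(340*((-4*(-8))))) + 41500 = (31/94 - (-1)/(340*32)) + 41500 = (31/94 - 1/85*(-1/128)) + 41500 = (31/94 + 1/10880) + 41500 = 168687/511360 + 41500 = 21221608687/511360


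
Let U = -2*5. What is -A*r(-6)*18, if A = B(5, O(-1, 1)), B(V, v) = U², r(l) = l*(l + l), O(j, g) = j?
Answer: -129600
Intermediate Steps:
U = -10
r(l) = 2*l² (r(l) = l*(2*l) = 2*l²)
B(V, v) = 100 (B(V, v) = (-10)² = 100)
A = 100
-A*r(-6)*18 = -100*(2*(-6)²)*18 = -100*(2*36)*18 = -100*72*18 = -7200*18 = -1*129600 = -129600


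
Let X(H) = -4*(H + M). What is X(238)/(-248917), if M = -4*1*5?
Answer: 872/248917 ≈ 0.0035032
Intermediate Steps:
M = -20 (M = -4*5 = -20)
X(H) = 80 - 4*H (X(H) = -4*(H - 20) = -4*(-20 + H) = 80 - 4*H)
X(238)/(-248917) = (80 - 4*238)/(-248917) = (80 - 952)*(-1/248917) = -872*(-1/248917) = 872/248917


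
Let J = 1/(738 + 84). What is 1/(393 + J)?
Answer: 822/323047 ≈ 0.0025445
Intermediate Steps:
J = 1/822 ≈ 0.0012165
1/(393 + J) = 1/(393 + 1/822) = 1/(323047/822) = 822/323047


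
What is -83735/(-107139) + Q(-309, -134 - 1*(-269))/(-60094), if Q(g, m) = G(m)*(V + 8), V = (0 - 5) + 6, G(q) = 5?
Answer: 5027149835/6438411066 ≈ 0.78081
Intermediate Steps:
V = 1 (V = -5 + 6 = 1)
Q(g, m) = 45 (Q(g, m) = 5*(1 + 8) = 5*9 = 45)
-83735/(-107139) + Q(-309, -134 - 1*(-269))/(-60094) = -83735/(-107139) + 45/(-60094) = -83735*(-1/107139) + 45*(-1/60094) = 83735/107139 - 45/60094 = 5027149835/6438411066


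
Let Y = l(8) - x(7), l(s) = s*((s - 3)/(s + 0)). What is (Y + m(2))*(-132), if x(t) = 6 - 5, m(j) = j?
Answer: -792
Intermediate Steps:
x(t) = 1
l(s) = -3 + s (l(s) = s*((-3 + s)/s) = -3 + s)
Y = 4 (Y = (-3 + 8) - 1*1 = 5 - 1 = 4)
(Y + m(2))*(-132) = (4 + 2)*(-132) = 6*(-132) = -792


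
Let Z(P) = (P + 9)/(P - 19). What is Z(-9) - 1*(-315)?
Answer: 315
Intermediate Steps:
Z(P) = (9 + P)/(-19 + P)
Z(-9) - 1*(-315) = (9 - 9)/(-19 - 9) - 1*(-315) = 0/(-28) + 315 = -1/28*0 + 315 = 0 + 315 = 315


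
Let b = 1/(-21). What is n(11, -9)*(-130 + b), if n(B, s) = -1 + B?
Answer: -27310/21 ≈ -1300.5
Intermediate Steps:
b = -1/21 ≈ -0.047619
n(11, -9)*(-130 + b) = (-1 + 11)*(-130 - 1/21) = 10*(-2731/21) = -27310/21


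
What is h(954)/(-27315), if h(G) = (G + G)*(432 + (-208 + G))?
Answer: -249736/3035 ≈ -82.285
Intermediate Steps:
h(G) = 2*G*(224 + G) (h(G) = (2*G)*(224 + G) = 2*G*(224 + G))
h(954)/(-27315) = (2*954*(224 + 954))/(-27315) = (2*954*1178)*(-1/27315) = 2247624*(-1/27315) = -249736/3035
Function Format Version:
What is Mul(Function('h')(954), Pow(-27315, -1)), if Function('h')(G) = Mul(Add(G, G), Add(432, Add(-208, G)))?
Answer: Rational(-249736, 3035) ≈ -82.285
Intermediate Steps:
Function('h')(G) = Mul(2, G, Add(224, G)) (Function('h')(G) = Mul(Mul(2, G), Add(224, G)) = Mul(2, G, Add(224, G)))
Mul(Function('h')(954), Pow(-27315, -1)) = Mul(Mul(2, 954, Add(224, 954)), Pow(-27315, -1)) = Mul(Mul(2, 954, 1178), Rational(-1, 27315)) = Mul(2247624, Rational(-1, 27315)) = Rational(-249736, 3035)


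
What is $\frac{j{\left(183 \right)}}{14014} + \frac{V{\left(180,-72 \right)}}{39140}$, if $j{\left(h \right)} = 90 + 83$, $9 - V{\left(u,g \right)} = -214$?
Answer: $\frac{4948171}{274253980} \approx 0.018042$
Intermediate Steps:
$V{\left(u,g \right)} = 223$ ($V{\left(u,g \right)} = 9 - -214 = 9 + 214 = 223$)
$j{\left(h \right)} = 173$
$\frac{j{\left(183 \right)}}{14014} + \frac{V{\left(180,-72 \right)}}{39140} = \frac{173}{14014} + \frac{223}{39140} = \frac{4948171}{274253980}$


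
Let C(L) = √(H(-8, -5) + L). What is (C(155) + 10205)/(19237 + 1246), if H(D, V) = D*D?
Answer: 10205/20483 + √219/20483 ≈ 0.49894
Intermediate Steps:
H(D, V) = D²
C(L) = √(64 + L) (C(L) = √((-8)² + L) = √(64 + L))
(C(155) + 10205)/(19237 + 1246) = (√(64 + 155) + 10205)/(19237 + 1246) = (√219 + 10205)/20483 = (10205 + √219)*(1/20483) = 10205/20483 + √219/20483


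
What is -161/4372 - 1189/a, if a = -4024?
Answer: 1137611/4398232 ≈ 0.25865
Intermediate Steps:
-161/4372 - 1189/a = -161/4372 - 1189/(-4024) = -161*1/4372 - 1189*(-1/4024) = -161/4372 + 1189/4024 = 1137611/4398232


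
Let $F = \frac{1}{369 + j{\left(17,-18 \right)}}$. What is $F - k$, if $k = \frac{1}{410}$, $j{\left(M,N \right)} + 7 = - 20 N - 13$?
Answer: $- \frac{299}{290690} \approx -0.0010286$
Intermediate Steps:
$j{\left(M,N \right)} = -20 - 20 N$ ($j{\left(M,N \right)} = -7 - \left(13 + 20 N\right) = -20 - 20 N$)
$k = \frac{1}{410} \approx 0.002439$
$F = \frac{1}{709}$ ($F = \frac{1}{369 - -340} = \frac{1}{369 + \left(-20 + 360\right)} = \frac{1}{369 + 340} = \frac{1}{709} \approx 0.0014104$)
$F - k = \frac{1}{709} - \frac{1}{410} = - \frac{299}{290690}$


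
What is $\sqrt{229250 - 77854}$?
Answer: $2 \sqrt{37849} \approx 389.1$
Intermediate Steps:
$\sqrt{229250 - 77854} = \sqrt{151396} = 2 \sqrt{37849}$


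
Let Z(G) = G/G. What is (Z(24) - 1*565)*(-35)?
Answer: 19740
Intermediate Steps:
Z(G) = 1
(Z(24) - 1*565)*(-35) = (1 - 1*565)*(-35) = (1 - 565)*(-35) = -564*(-35) = 19740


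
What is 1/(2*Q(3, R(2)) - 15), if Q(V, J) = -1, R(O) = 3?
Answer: -1/17 ≈ -0.058824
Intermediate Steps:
1/(2*Q(3, R(2)) - 15) = 1/(2*(-1) - 15) = 1/(-2 - 15) = 1/(-17) = -1/17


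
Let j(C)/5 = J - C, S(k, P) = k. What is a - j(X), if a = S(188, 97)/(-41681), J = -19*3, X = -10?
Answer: 9794847/41681 ≈ 235.00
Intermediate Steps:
J = -57
j(C) = -285 - 5*C (j(C) = 5*(-57 - C) = -285 - 5*C)
a = -188/41681 (a = 188/(-41681) = 188*(-1/41681) = -188/41681 ≈ -0.0045104)
a - j(X) = -188/41681 - (-285 - 5*(-10)) = -188/41681 - (-285 + 50) = -188/41681 - 1*(-235) = -188/41681 + 235 = 9794847/41681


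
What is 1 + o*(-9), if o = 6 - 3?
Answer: -26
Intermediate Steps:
o = 3
1 + o*(-9) = 1 + 3*(-9) = 1 - 27 = -26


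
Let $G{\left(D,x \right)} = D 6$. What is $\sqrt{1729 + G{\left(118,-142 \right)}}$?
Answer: $\sqrt{2437} \approx 49.366$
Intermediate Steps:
$G{\left(D,x \right)} = 6 D$
$\sqrt{1729 + G{\left(118,-142 \right)}} = \sqrt{1729 + 6 \cdot 118} = \sqrt{1729 + 708} = \sqrt{2437}$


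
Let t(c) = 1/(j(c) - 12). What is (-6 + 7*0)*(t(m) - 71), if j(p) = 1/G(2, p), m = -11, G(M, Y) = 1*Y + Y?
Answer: 113022/265 ≈ 426.50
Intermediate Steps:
G(M, Y) = 2*Y (G(M, Y) = Y + Y = 2*Y)
j(p) = 1/(2*p)
t(c) = 1/(-12 + 1/(2*c)) (t(c) = 1/(1/(2*c) - 12) = 1/(-12 + 1/(2*c)))
(-6 + 7*0)*(t(m) - 71) = (-6 + 7*0)*(-2*(-11)/(-1 + 24*(-11)) - 71) = (-6 + 0)*(-2*(-11)/(-1 - 264) - 71) = -6*(-2*(-11)/(-265) - 71) = -6*(-2*(-11)*(-1/265) - 71) = -6*(-22/265 - 71) = -6*(-18837/265) = 113022/265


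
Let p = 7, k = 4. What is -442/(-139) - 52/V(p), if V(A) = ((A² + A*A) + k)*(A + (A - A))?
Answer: 154180/49623 ≈ 3.1070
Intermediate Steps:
V(A) = A*(4 + 2*A²) (V(A) = ((A² + A*A) + 4)*(A + (A - A)) = ((A² + A²) + 4)*(A + 0) = (2*A² + 4)*A = (4 + 2*A²)*A = A*(4 + 2*A²))
-442/(-139) - 52/V(p) = -442/(-139) - 52*1/(14*(2 + 7²)) = -442*(-1/139) - 52*1/(14*(2 + 49)) = 442/139 - 52/(2*7*51) = 442/139 - 52/714 = 442/139 - 52*1/714 = 442/139 - 26/357 = 154180/49623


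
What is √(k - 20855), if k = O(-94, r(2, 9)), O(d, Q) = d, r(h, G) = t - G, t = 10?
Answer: I*√20949 ≈ 144.74*I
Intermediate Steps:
r(h, G) = 10 - G
k = -94
√(k - 20855) = √(-94 - 20855) = √(-20949) = I*√20949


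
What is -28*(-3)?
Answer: 84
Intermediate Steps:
-28*(-3) = -7*(-12) = 84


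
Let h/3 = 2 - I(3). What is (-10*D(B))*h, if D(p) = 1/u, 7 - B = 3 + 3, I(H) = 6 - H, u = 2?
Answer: 15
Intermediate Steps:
B = 1 (B = 7 - (3 + 3) = 7 - 1*6 = 7 - 6 = 1)
D(p) = ½ (D(p) = 1/2 = ½)
h = -3 (h = 3*(2 - (6 - 1*3)) = 3*(2 - (6 - 3)) = 3*(2 - 1*3) = 3*(2 - 3) = 3*(-1) = -3)
(-10*D(B))*h = -10*½*(-3) = -5*(-3) = 15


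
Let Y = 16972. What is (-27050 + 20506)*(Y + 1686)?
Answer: -122097952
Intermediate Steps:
(-27050 + 20506)*(Y + 1686) = (-27050 + 20506)*(16972 + 1686) = -6544*18658 = -122097952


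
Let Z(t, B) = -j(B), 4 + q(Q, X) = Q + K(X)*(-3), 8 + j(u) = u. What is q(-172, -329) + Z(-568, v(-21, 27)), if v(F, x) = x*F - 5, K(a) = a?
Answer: 1391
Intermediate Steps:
j(u) = -8 + u
v(F, x) = -5 + F*x (v(F, x) = F*x - 5 = -5 + F*x)
q(Q, X) = -4 + Q - 3*X (q(Q, X) = -4 + (Q + X*(-3)) = -4 + (Q - 3*X) = -4 + Q - 3*X)
Z(t, B) = 8 - B (Z(t, B) = -(-8 + B) = 8 - B)
q(-172, -329) + Z(-568, v(-21, 27)) = (-4 - 172 - 3*(-329)) + (8 - (-5 - 21*27)) = (-4 - 172 + 987) + (8 - (-5 - 567)) = 811 + (8 - 1*(-572)) = 811 + (8 + 572) = 811 + 580 = 1391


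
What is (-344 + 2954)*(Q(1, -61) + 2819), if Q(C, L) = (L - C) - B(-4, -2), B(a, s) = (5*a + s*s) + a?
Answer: 7247970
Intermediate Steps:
B(a, s) = s**2 + 6*a (B(a, s) = (5*a + s**2) + a = (s**2 + 5*a) + a = s**2 + 6*a)
Q(C, L) = 20 + L - C (Q(C, L) = (L - C) - ((-2)**2 + 6*(-4)) = (L - C) - (4 - 24) = (L - C) - 1*(-20) = (L - C) + 20 = 20 + L - C)
(-344 + 2954)*(Q(1, -61) + 2819) = (-344 + 2954)*((20 - 61 - 1*1) + 2819) = 2610*((20 - 61 - 1) + 2819) = 2610*(-42 + 2819) = 2610*2777 = 7247970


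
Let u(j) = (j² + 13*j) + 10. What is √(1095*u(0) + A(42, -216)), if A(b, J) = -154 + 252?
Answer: 2*√2762 ≈ 105.11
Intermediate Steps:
u(j) = 10 + j² + 13*j
A(b, J) = 98
√(1095*u(0) + A(42, -216)) = √(1095*(10 + 0² + 13*0) + 98) = √(1095*(10 + 0 + 0) + 98) = √(1095*10 + 98) = √(10950 + 98) = √11048 = 2*√2762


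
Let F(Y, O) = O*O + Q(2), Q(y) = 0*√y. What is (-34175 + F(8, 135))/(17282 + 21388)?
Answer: -1595/3867 ≈ -0.41246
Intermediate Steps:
Q(y) = 0
F(Y, O) = O² (F(Y, O) = O*O + 0 = O² + 0 = O²)
(-34175 + F(8, 135))/(17282 + 21388) = (-34175 + 135²)/(17282 + 21388) = (-34175 + 18225)/38670 = -15950*1/38670 = -1595/3867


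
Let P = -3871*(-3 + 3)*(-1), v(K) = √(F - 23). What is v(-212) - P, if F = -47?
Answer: I*√70 ≈ 8.3666*I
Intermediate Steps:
v(K) = I*√70 (v(K) = √(-47 - 23) = √(-70) = I*√70)
P = 0 (P = -0*(-1) = -3871*0 = 0)
v(-212) - P = I*√70 - 1*0 = I*√70 + 0 = I*√70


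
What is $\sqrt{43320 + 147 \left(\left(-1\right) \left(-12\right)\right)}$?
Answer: $34 \sqrt{39} \approx 212.33$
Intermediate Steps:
$\sqrt{43320 + 147 \left(\left(-1\right) \left(-12\right)\right)} = \sqrt{43320 + 147 \cdot 12} = \sqrt{43320 + 1764} = \sqrt{45084} = 34 \sqrt{39}$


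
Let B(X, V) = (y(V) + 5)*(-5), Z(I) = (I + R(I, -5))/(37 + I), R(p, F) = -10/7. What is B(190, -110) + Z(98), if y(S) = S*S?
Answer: -57195449/945 ≈ -60524.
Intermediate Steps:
R(p, F) = -10/7 (R(p, F) = -10*⅐ = -10/7)
y(S) = S²
Z(I) = (-10/7 + I)/(37 + I) (Z(I) = (I - 10/7)/(37 + I) = (-10/7 + I)/(37 + I))
B(X, V) = -25 - 5*V² (B(X, V) = (V² + 5)*(-5) = (5 + V²)*(-5) = -25 - 5*V²)
B(190, -110) + Z(98) = (-25 - 5*(-110)²) + (-10/7 + 98)/(37 + 98) = (-25 - 5*12100) + (676/7)/135 = (-25 - 60500) + (1/135)*(676/7) = -60525 + 676/945 = -57195449/945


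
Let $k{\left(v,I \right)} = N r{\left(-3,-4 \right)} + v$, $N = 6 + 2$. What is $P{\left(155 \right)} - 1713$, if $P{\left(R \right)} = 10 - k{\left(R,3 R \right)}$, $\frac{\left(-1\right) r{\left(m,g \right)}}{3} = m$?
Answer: $-1930$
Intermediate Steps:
$r{\left(m,g \right)} = - 3 m$
$N = 8$
$k{\left(v,I \right)} = 72 + v$ ($k{\left(v,I \right)} = 8 \left(\left(-3\right) \left(-3\right)\right) + v = 8 \cdot 9 + v = 72 + v$)
$P{\left(R \right)} = -62 - R$ ($P{\left(R \right)} = 10 - \left(72 + R\right) = -62 - R$)
$P{\left(155 \right)} - 1713 = \left(-62 - 155\right) - 1713 = -217 - 1713 = -1930$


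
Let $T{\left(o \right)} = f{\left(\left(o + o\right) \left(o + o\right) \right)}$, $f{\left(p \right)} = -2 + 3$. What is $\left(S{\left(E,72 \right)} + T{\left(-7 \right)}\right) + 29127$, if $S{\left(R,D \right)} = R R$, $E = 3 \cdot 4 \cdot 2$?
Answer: $29704$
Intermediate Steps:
$E = 24$ ($E = 12 \cdot 2 = 24$)
$S{\left(R,D \right)} = R^{2}$
$f{\left(p \right)} = 1$
$T{\left(o \right)} = 1$
$\left(S{\left(E,72 \right)} + T{\left(-7 \right)}\right) + 29127 = \left(24^{2} + 1\right) + 29127 = \left(576 + 1\right) + 29127 = 577 + 29127 = 29704$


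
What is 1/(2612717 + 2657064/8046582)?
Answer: 1341097/3503907373393 ≈ 3.8274e-7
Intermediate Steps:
1/(2612717 + 2657064/8046582) = 1/(2612717 + 2657064*(1/8046582)) = 1/(2612717 + 442844/1341097) = 1/(3503907373393/1341097) = 1341097/3503907373393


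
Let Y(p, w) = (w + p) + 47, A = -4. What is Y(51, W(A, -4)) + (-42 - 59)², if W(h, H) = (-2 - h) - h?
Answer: 10305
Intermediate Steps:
W(h, H) = -2 - 2*h
Y(p, w) = 47 + p + w (Y(p, w) = (p + w) + 47 = 47 + p + w)
Y(51, W(A, -4)) + (-42 - 59)² = (47 + 51 + (-2 - 2*(-4))) + (-42 - 59)² = (47 + 51 + (-2 + 8)) + (-101)² = (47 + 51 + 6) + 10201 = 104 + 10201 = 10305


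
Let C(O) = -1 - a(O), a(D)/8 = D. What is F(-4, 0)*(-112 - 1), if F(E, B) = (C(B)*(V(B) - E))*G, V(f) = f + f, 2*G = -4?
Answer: -904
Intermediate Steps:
G = -2 (G = (1/2)*(-4) = -2)
V(f) = 2*f
a(D) = 8*D
C(O) = -1 - 8*O
F(E, B) = -2*(-1 - 8*B)*(-E + 2*B) (F(E, B) = ((-1 - 8*B)*(2*B - E))*(-2) = ((-1 - 8*B)*(-E + 2*B))*(-2) = -2*(-1 - 8*B)*(-E + 2*B))
F(-4, 0)*(-112 - 1) = (2*(1 + 8*0)*(-1*(-4) + 2*0))*(-112 - 1) = (2*(1 + 0)*(4 + 0))*(-113) = (2*1*4)*(-113) = 8*(-113) = -904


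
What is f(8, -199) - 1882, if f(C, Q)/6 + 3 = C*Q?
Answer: -11452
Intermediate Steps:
f(C, Q) = -18 + 6*C*Q (f(C, Q) = -18 + 6*(C*Q) = -18 + 6*C*Q)
f(8, -199) - 1882 = (-18 + 6*8*(-199)) - 1882 = (-18 - 9552) - 1882 = -9570 - 1882 = -11452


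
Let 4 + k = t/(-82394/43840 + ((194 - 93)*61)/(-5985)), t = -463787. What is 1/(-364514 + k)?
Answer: -76322633/15652018921014 ≈ -4.8762e-6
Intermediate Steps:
k = 12168649324348/76322633 (k = -4 - 463787/(-82394/43840 + ((194 - 93)*61)/(-5985)) = -4 - 463787/(-82394*1/43840 + (101*61)*(-1/5985)) = -4 - 463787/(-41197/21920 + 6161*(-1/5985)) = -4 - 463787/(-41197/21920 - 6161/5985) = -4 - 463787/(-76322633/26238240) = -4 - 463787*(-26238240/76322633) = -4 + 12168954614880/76322633 = 12168649324348/76322633 ≈ 1.5944e+5)
1/(-364514 + k) = 1/(-364514 + 12168649324348/76322633) = 1/(-15652018921014/76322633) = -76322633/15652018921014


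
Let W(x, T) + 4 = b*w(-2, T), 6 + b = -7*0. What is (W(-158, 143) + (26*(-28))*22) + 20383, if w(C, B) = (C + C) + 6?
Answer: 4351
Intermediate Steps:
w(C, B) = 6 + 2*C (w(C, B) = 2*C + 6 = 6 + 2*C)
b = -6 (b = -6 - 7*0 = -6 + 0 = -6)
W(x, T) = -16 (W(x, T) = -4 - 6*(6 + 2*(-2)) = -4 - 6*(6 - 4) = -4 - 6*2 = -4 - 12 = -16)
(W(-158, 143) + (26*(-28))*22) + 20383 = (-16 + (26*(-28))*22) + 20383 = (-16 - 728*22) + 20383 = (-16 - 16016) + 20383 = -16032 + 20383 = 4351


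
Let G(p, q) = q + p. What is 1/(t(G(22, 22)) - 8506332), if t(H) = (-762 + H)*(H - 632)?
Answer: -1/8084148 ≈ -1.2370e-7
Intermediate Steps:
G(p, q) = p + q
t(H) = (-762 + H)*(-632 + H)
1/(t(G(22, 22)) - 8506332) = 1/((481584 + (22 + 22)² - 1394*(22 + 22)) - 8506332) = 1/((481584 + 44² - 1394*44) - 8506332) = 1/((481584 + 1936 - 61336) - 8506332) = 1/(422184 - 8506332) = 1/(-8084148) = -1/8084148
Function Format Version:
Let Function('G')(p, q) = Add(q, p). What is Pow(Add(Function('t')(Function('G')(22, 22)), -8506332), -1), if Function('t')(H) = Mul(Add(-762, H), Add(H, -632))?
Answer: Rational(-1, 8084148) ≈ -1.2370e-7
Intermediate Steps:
Function('G')(p, q) = Add(p, q)
Function('t')(H) = Mul(Add(-762, H), Add(-632, H))
Pow(Add(Function('t')(Function('G')(22, 22)), -8506332), -1) = Pow(Add(Add(481584, Pow(Add(22, 22), 2), Mul(-1394, Add(22, 22))), -8506332), -1) = Pow(Add(Add(481584, Pow(44, 2), Mul(-1394, 44)), -8506332), -1) = Pow(Add(Add(481584, 1936, -61336), -8506332), -1) = Pow(Add(422184, -8506332), -1) = Pow(-8084148, -1) = Rational(-1, 8084148)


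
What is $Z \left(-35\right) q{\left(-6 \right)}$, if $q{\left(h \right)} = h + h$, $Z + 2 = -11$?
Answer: $-5460$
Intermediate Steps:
$Z = -13$ ($Z = -2 - 11 = -13$)
$q{\left(h \right)} = 2 h$
$Z \left(-35\right) q{\left(-6 \right)} = \left(-13\right) \left(-35\right) 2 \left(-6\right) = 455 \left(-12\right) = -5460$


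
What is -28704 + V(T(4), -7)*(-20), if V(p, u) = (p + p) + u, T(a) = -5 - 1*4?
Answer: -28204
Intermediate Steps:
T(a) = -9 (T(a) = -5 - 4 = -9)
V(p, u) = u + 2*p (V(p, u) = 2*p + u = u + 2*p)
-28704 + V(T(4), -7)*(-20) = -28704 + (-7 + 2*(-9))*(-20) = -28704 + (-7 - 18)*(-20) = -28704 - 25*(-20) = -28704 + 500 = -28204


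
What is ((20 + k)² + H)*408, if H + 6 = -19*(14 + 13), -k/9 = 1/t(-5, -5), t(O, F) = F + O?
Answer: -838338/25 ≈ -33534.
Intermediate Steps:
k = 9/10 (k = -9/(-5 - 5) = -9/(-10) = -9*(-⅒) = 9/10 ≈ 0.90000)
H = -519 (H = -6 - 19*(14 + 13) = -6 - 19*27 = -6 - 513 = -519)
((20 + k)² + H)*408 = ((20 + 9/10)² - 519)*408 = ((209/10)² - 519)*408 = (43681/100 - 519)*408 = -8219/100*408 = -838338/25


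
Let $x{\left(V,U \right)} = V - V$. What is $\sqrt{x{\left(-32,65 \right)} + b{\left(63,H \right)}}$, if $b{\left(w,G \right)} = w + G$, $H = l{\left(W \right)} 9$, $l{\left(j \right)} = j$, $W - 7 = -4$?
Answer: $3 \sqrt{10} \approx 9.4868$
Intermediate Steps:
$W = 3$ ($W = 7 - 4 = 3$)
$x{\left(V,U \right)} = 0$
$H = 27$ ($H = 3 \cdot 9 = 27$)
$b{\left(w,G \right)} = G + w$
$\sqrt{x{\left(-32,65 \right)} + b{\left(63,H \right)}} = \sqrt{0 + \left(27 + 63\right)} = \sqrt{0 + 90} = \sqrt{90} = 3 \sqrt{10}$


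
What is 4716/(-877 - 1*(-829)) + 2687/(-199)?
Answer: -88955/796 ≈ -111.75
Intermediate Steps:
4716/(-877 - 1*(-829)) + 2687/(-199) = 4716/(-877 + 829) + 2687*(-1/199) = 4716/(-48) - 2687/199 = 4716*(-1/48) - 2687/199 = -393/4 - 2687/199 = -88955/796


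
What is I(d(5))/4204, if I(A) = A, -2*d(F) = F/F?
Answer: -1/8408 ≈ -0.00011893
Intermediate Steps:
d(F) = -½ (d(F) = -F/(2*F) = -½*1 = -½)
I(d(5))/4204 = -½/4204 = -½*1/4204 = -1/8408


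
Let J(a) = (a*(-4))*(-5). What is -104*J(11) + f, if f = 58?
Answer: -22822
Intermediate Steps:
J(a) = 20*a (J(a) = -4*a*(-5) = 20*a)
-104*J(11) + f = -2080*11 + 58 = -104*220 + 58 = -22880 + 58 = -22822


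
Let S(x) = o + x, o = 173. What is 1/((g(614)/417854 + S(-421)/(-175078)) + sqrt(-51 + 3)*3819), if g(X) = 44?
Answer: 28280080202132351/13009492282086866544662803866 - 425814751312085084698657*I*sqrt(3)/19514238423130299816994205799 ≈ 2.1738e-12 - 3.7795e-5*I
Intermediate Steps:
S(x) = 173 + x
1/((g(614)/417854 + S(-421)/(-175078)) + sqrt(-51 + 3)*3819) = 1/((44/417854 + (173 - 421)/(-175078)) + sqrt(-51 + 3)*3819) = 1/((44*(1/417854) - 248*(-1/175078)) + sqrt(-48)*3819) = 1/((22/208927 + 124/87539) + (4*I*sqrt(3))*3819) = 1/(27832806/18289260653 + 15276*I*sqrt(3))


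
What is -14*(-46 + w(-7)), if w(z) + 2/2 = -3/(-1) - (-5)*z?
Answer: 1106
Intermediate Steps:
w(z) = 2 + 5*z (w(z) = -1 + (-3/(-1) - (-5)*z) = -1 + (-3*(-1) + 5*z) = -1 + (3 + 5*z) = 2 + 5*z)
-14*(-46 + w(-7)) = -14*(-46 + (2 + 5*(-7))) = -14*(-46 + (2 - 35)) = -14*(-46 - 33) = -14*(-79) = 1106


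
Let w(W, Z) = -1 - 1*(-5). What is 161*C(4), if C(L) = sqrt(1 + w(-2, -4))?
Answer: 161*sqrt(5) ≈ 360.01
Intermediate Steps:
w(W, Z) = 4 (w(W, Z) = -1 + 5 = 4)
C(L) = sqrt(5) (C(L) = sqrt(1 + 4) = sqrt(5))
161*C(4) = 161*sqrt(5)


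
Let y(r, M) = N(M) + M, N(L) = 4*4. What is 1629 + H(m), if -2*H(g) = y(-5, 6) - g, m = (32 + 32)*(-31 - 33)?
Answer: -430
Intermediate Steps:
N(L) = 16
y(r, M) = 16 + M
m = -4096 (m = 64*(-64) = -4096)
H(g) = -11 + g/2 (H(g) = -((16 + 6) - g)/2 = -(22 - g)/2 = -11 + g/2)
1629 + H(m) = 1629 + (-11 + (1/2)*(-4096)) = 1629 + (-11 - 2048) = 1629 - 2059 = -430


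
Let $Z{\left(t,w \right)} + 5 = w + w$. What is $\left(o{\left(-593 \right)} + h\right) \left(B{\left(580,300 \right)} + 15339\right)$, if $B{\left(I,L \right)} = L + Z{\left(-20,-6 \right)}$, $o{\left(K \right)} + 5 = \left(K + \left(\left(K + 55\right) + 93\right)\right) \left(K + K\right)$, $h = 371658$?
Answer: $25037707462$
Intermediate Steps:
$Z{\left(t,w \right)} = -5 + 2 w$ ($Z{\left(t,w \right)} = -5 + \left(w + w\right) = -5 + 2 w$)
$o{\left(K \right)} = -5 + 2 K \left(148 + 2 K\right)$ ($o{\left(K \right)} = -5 + \left(K + \left(\left(K + 55\right) + 93\right)\right) \left(K + K\right) = -5 + \left(K + \left(\left(55 + K\right) + 93\right)\right) 2 K = -5 + \left(K + \left(148 + K\right)\right) 2 K = -5 + \left(148 + 2 K\right) 2 K = -5 + 2 K \left(148 + 2 K\right)$)
$B{\left(I,L \right)} = -17 + L$ ($B{\left(I,L \right)} = L + \left(-5 + 2 \left(-6\right)\right) = L - 17 = -17 + L$)
$\left(o{\left(-593 \right)} + h\right) \left(B{\left(580,300 \right)} + 15339\right) = \left(\left(-5 + 4 \left(-593\right)^{2} + 296 \left(-593\right)\right) + 371658\right) \left(\left(-17 + 300\right) + 15339\right) = \left(\left(-5 + 4 \cdot 351649 - 175528\right) + 371658\right) \left(283 + 15339\right) = \left(\left(-5 + 1406596 - 175528\right) + 371658\right) 15622 = \left(1231063 + 371658\right) 15622 = 1602721 \cdot 15622 = 25037707462$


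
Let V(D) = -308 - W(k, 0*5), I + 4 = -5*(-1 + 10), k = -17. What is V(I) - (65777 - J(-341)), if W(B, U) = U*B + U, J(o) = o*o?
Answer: 50196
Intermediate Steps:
J(o) = o²
W(B, U) = U + B*U (W(B, U) = B*U + U = U + B*U)
I = -49 (I = -4 - 5*(-1 + 10) = -4 - 5*9 = -4 - 45 = -49)
V(D) = -308 (V(D) = -308 - 0*5*(1 - 17) = -308 - 0*(-16) = -308 - 1*0 = -308 + 0 = -308)
V(I) - (65777 - J(-341)) = -308 - (65777 - 1*(-341)²) = -308 - (65777 - 1*116281) = -308 - (65777 - 116281) = -308 - 1*(-50504) = -308 + 50504 = 50196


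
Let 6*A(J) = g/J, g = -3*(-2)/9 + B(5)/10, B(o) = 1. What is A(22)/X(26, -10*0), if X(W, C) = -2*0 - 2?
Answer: -23/7920 ≈ -0.0029040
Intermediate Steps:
g = 23/30 (g = -3*(-2)/9 + 1/10 = 6*(1/9) + 1*(1/10) = 2/3 + 1/10 = 23/30 ≈ 0.76667)
X(W, C) = -2 (X(W, C) = 0 - 2 = -2)
A(J) = 23/(180*J) (A(J) = (23/(30*J))/6 = 23/(180*J))
A(22)/X(26, -10*0) = ((23/180)/22)/(-2) = ((23/180)*(1/22))*(-1/2) = (23/3960)*(-1/2) = -23/7920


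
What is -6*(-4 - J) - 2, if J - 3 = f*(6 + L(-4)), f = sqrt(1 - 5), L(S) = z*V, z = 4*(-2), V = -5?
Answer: 40 + 552*I ≈ 40.0 + 552.0*I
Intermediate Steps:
z = -8
L(S) = 40 (L(S) = -8*(-5) = 40)
f = 2*I (f = sqrt(-4) = 2*I ≈ 2.0*I)
J = 3 + 92*I (J = 3 + (2*I)*(6 + 40) = 3 + (2*I)*46 = 3 + 92*I ≈ 3.0 + 92.0*I)
-6*(-4 - J) - 2 = -6*(-4 - (3 + 92*I)) - 2 = -6*(-4 + (-3 - 92*I)) - 2 = -6*(-7 - 92*I) - 2 = (42 + 552*I) - 2 = 40 + 552*I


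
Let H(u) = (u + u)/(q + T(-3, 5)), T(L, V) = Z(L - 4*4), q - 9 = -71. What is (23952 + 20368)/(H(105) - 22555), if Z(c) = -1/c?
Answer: -10432928/5310245 ≈ -1.9647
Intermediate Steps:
q = -62 (q = 9 - 71 = -62)
T(L, V) = -1/(-16 + L) (T(L, V) = -1/(L - 4*4) = -1/(L - 16) = -1/(-16 + L))
H(u) = -38*u/1177 (H(u) = (u + u)/(-62 - 1/(-16 - 3)) = (2*u)/(-62 - 1/(-19)) = (2*u)/(-62 - 1*(-1/19)) = (2*u)/(-62 + 1/19) = (2*u)/(-1177/19) = (2*u)*(-19/1177) = -38*u/1177)
(23952 + 20368)/(H(105) - 22555) = (23952 + 20368)/(-38/1177*105 - 22555) = 44320/(-3990/1177 - 22555) = 44320/(-26551225/1177) = 44320*(-1177/26551225) = -10432928/5310245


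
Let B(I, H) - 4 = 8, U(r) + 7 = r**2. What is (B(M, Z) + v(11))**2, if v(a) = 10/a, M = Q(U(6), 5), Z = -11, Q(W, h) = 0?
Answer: 20164/121 ≈ 166.64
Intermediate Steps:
U(r) = -7 + r**2
M = 0
B(I, H) = 12 (B(I, H) = 4 + 8 = 12)
(B(M, Z) + v(11))**2 = (12 + 10/11)**2 = (142/11)**2 = 20164/121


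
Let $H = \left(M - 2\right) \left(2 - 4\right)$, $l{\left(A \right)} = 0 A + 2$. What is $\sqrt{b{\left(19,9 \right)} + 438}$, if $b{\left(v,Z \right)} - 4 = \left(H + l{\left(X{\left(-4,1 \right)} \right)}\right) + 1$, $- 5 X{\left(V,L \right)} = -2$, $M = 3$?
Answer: $\sqrt{443} \approx 21.048$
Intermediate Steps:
$X{\left(V,L \right)} = \frac{2}{5}$ ($X{\left(V,L \right)} = \left(- \frac{1}{5}\right) \left(-2\right) = \frac{2}{5}$)
$l{\left(A \right)} = 2$ ($l{\left(A \right)} = 0 + 2 = 2$)
$H = -2$ ($H = \left(3 - 2\right) \left(2 - 4\right) = 1 \left(-2\right) = -2$)
$b{\left(v,Z \right)} = 5$ ($b{\left(v,Z \right)} = 4 + \left(\left(-2 + 2\right) + 1\right) = 4 + \left(0 + 1\right) = 4 + 1 = 5$)
$\sqrt{b{\left(19,9 \right)} + 438} = \sqrt{5 + 438} = \sqrt{443}$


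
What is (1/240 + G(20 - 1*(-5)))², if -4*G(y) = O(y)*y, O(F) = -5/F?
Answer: 90601/57600 ≈ 1.5729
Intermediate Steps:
G(y) = 5/4 (G(y) = -(-5/y)*y/4 = -¼*(-5) = 5/4)
(1/240 + G(20 - 1*(-5)))² = (1/240 + 5/4)² = (301/240)² = 90601/57600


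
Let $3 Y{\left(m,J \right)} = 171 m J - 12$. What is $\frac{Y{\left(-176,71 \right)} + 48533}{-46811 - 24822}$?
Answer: $\frac{663743}{71633} \approx 9.2659$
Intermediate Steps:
$Y{\left(m,J \right)} = -4 + 57 J m$ ($Y{\left(m,J \right)} = \frac{171 m J - 12}{3} = \frac{171 J m - 12}{3} = \frac{-12 + 171 J m}{3} = -4 + 57 J m$)
$\frac{Y{\left(-176,71 \right)} + 48533}{-46811 - 24822} = \frac{\left(-4 + 57 \cdot 71 \left(-176\right)\right) + 48533}{-46811 - 24822} = \frac{\left(-4 - 712272\right) + 48533}{-71633} = \left(-712276 + 48533\right) \left(- \frac{1}{71633}\right) = \left(-663743\right) \left(- \frac{1}{71633}\right) = \frac{663743}{71633}$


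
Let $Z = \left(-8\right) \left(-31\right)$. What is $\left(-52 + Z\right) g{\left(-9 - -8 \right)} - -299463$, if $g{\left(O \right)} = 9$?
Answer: $301227$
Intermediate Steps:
$Z = 248$
$\left(-52 + Z\right) g{\left(-9 - -8 \right)} - -299463 = \left(-52 + 248\right) 9 - -299463 = 196 \cdot 9 + 299463 = 1764 + 299463 = 301227$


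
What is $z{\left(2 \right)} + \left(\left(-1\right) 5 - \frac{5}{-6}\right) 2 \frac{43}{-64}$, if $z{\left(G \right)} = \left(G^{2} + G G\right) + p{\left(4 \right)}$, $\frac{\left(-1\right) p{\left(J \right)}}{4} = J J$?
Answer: $- \frac{9677}{192} \approx -50.401$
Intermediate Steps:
$p{\left(J \right)} = - 4 J^{2}$ ($p{\left(J \right)} = - 4 J J = - 4 J^{2}$)
$z{\left(G \right)} = -64 + 2 G^{2}$ ($z{\left(G \right)} = \left(G^{2} + G G\right) - 4 \cdot 4^{2} = \left(G^{2} + G^{2}\right) - 64 = 2 G^{2} - 64 = -64 + 2 G^{2}$)
$z{\left(2 \right)} + \left(\left(-1\right) 5 - \frac{5}{-6}\right) 2 \frac{43}{-64} = \left(-64 + 2 \cdot 2^{2}\right) + \left(\left(-1\right) 5 - \frac{5}{-6}\right) 2 \frac{43}{-64} = \left(-64 + 2 \cdot 4\right) + \left(-5 - - \frac{5}{6}\right) 2 \cdot 43 \left(- \frac{1}{64}\right) = \left(-64 + 8\right) + \left(-5 + \frac{5}{6}\right) 2 \left(- \frac{43}{64}\right) = -56 + \left(- \frac{25}{6}\right) 2 \left(- \frac{43}{64}\right) = -56 - - \frac{1075}{192} = -56 + \frac{1075}{192} = - \frac{9677}{192}$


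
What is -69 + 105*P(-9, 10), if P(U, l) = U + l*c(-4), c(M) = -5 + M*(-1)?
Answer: -2064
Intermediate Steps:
c(M) = -5 - M
P(U, l) = U - l (P(U, l) = U + l*(-5 - 1*(-4)) = U + l*(-5 + 4) = U + l*(-1) = U - l)
-69 + 105*P(-9, 10) = -69 + 105*(-9 - 1*10) = -69 + 105*(-9 - 10) = -69 + 105*(-19) = -69 - 1995 = -2064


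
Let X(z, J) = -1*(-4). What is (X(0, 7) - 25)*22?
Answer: -462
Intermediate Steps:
X(z, J) = 4
(X(0, 7) - 25)*22 = (4 - 25)*22 = -21*22 = -462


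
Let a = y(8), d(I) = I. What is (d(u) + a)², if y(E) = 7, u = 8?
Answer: 225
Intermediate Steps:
a = 7
(d(u) + a)² = (8 + 7)² = 15² = 225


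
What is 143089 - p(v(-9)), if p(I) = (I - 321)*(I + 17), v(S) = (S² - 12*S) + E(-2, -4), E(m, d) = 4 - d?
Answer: 169625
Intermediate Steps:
v(S) = 8 + S² - 12*S (v(S) = (S² - 12*S) + (4 - 1*(-4)) = (S² - 12*S) + (4 + 4) = (S² - 12*S) + 8 = 8 + S² - 12*S)
p(I) = (-321 + I)*(17 + I)
143089 - p(v(-9)) = 143089 - (-5457 + (8 + (-9)² - 12*(-9))² - 304*(8 + (-9)² - 12*(-9))) = 143089 - (-5457 + (8 + 81 + 108)² - 304*(8 + 81 + 108)) = 143089 - (-5457 + 197² - 304*197) = 143089 - (-5457 + 38809 - 59888) = 143089 - 1*(-26536) = 143089 + 26536 = 169625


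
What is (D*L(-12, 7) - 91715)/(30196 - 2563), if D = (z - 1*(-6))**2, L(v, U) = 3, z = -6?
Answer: -91715/27633 ≈ -3.3190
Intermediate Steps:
D = 0 (D = (-6 - 1*(-6))**2 = (-6 + 6)**2 = 0**2 = 0)
(D*L(-12, 7) - 91715)/(30196 - 2563) = (0*3 - 91715)/(30196 - 2563) = (0 - 91715)/27633 = -91715*1/27633 = -91715/27633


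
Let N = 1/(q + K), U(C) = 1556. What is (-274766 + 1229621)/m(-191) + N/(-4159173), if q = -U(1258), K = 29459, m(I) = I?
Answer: -110814173285533436/22166200205829 ≈ -4999.2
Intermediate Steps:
q = -1556 (q = -1*1556 = -1556)
N = 1/27903 (N = 1/(-1556 + 29459) = 1/27903 ≈ 3.5838e-5)
(-274766 + 1229621)/m(-191) + N/(-4159173) = (-274766 + 1229621)/(-191) + (1/27903)/(-4159173) = 954855*(-1/191) + (1/27903)*(-1/4159173) = -954855/191 - 1/116053404219 = -110814173285533436/22166200205829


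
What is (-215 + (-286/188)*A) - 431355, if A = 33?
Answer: -40572299/94 ≈ -4.3162e+5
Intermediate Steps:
(-215 + (-286/188)*A) - 431355 = (-215 - 286/188*33) - 431355 = (-215 - 286*1/188*33) - 431355 = (-215 - 143/94*33) - 431355 = (-215 - 4719/94) - 431355 = -24929/94 - 431355 = -40572299/94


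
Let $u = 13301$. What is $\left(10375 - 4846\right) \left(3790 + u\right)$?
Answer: $94496139$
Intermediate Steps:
$\left(10375 - 4846\right) \left(3790 + u\right) = \left(10375 - 4846\right) \left(3790 + 13301\right) = 5529 \cdot 17091 = 94496139$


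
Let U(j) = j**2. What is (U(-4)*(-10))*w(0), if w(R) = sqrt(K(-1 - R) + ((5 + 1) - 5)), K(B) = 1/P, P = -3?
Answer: -160*sqrt(6)/3 ≈ -130.64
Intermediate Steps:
K(B) = -1/3 (K(B) = 1/(-3) = -1/3)
w(R) = sqrt(6)/3 (w(R) = sqrt(-1/3 + ((5 + 1) - 5)) = sqrt(-1/3 + (6 - 5)) = sqrt(-1/3 + 1) = sqrt(2/3) = sqrt(6)/3)
(U(-4)*(-10))*w(0) = ((-4)**2*(-10))*(sqrt(6)/3) = (16*(-10))*(sqrt(6)/3) = -160*sqrt(6)/3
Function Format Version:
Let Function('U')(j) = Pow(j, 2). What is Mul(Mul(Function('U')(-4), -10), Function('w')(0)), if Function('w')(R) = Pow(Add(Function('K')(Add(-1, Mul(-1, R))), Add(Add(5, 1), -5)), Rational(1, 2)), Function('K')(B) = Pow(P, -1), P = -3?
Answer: Mul(Rational(-160, 3), Pow(6, Rational(1, 2))) ≈ -130.64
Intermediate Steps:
Function('K')(B) = Rational(-1, 3) (Function('K')(B) = Pow(-3, -1) = Rational(-1, 3))
Function('w')(R) = Mul(Rational(1, 3), Pow(6, Rational(1, 2))) (Function('w')(R) = Pow(Add(Rational(-1, 3), Add(Add(5, 1), -5)), Rational(1, 2)) = Pow(Add(Rational(-1, 3), Add(6, -5)), Rational(1, 2)) = Pow(Add(Rational(-1, 3), 1), Rational(1, 2)) = Pow(Rational(2, 3), Rational(1, 2)) = Mul(Rational(1, 3), Pow(6, Rational(1, 2))))
Mul(Mul(Function('U')(-4), -10), Function('w')(0)) = Mul(Mul(Pow(-4, 2), -10), Mul(Rational(1, 3), Pow(6, Rational(1, 2)))) = Mul(Mul(16, -10), Mul(Rational(1, 3), Pow(6, Rational(1, 2)))) = Mul(-160, Mul(Rational(1, 3), Pow(6, Rational(1, 2)))) = Mul(Rational(-160, 3), Pow(6, Rational(1, 2)))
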